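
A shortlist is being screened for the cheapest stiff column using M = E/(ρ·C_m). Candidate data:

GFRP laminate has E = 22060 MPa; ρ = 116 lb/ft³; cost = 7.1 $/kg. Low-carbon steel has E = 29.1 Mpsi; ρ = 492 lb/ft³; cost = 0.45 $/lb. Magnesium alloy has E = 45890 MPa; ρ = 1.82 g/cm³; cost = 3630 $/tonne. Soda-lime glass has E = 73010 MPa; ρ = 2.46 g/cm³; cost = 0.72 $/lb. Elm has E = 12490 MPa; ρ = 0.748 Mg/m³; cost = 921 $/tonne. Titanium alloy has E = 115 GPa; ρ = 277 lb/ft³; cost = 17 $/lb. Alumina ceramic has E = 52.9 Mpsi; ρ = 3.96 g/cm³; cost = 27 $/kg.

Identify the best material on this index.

low-carbon steel

In SI units:
  GFRP laminate: E = 22.06 GPa, ρ = 1858 kg/m³, cost = 7.100 $/kg
  low-carbon steel: E = 200.6 GPa, ρ = 7881 kg/m³, cost = 0.9921 $/kg
  magnesium alloy: E = 45.89 GPa, ρ = 1820 kg/m³, cost = 3.630 $/kg
  soda-lime glass: E = 73.01 GPa, ρ = 2460 kg/m³, cost = 1.587 $/kg
  elm: E = 12.49 GPa, ρ = 748.0 kg/m³, cost = 0.9210 $/kg
  titanium alloy: E = 115.0 GPa, ρ = 4437 kg/m³, cost = 37.48 $/kg
  alumina ceramic: E = 364.7 GPa, ρ = 3960 kg/m³, cost = 27.00 $/kg
  low-carbon steel: M = 25.7 MN·m per $
  soda-lime glass: M = 18.7 MN·m per $
  elm: M = 18.1 MN·m per $
  magnesium alloy: M = 6.95 MN·m per $
  alumina ceramic: M = 3.41 MN·m per $
  GFRP laminate: M = 1.67 MN·m per $
  titanium alloy: M = 0.692 MN·m per $
Low-carbon steel has the largest M.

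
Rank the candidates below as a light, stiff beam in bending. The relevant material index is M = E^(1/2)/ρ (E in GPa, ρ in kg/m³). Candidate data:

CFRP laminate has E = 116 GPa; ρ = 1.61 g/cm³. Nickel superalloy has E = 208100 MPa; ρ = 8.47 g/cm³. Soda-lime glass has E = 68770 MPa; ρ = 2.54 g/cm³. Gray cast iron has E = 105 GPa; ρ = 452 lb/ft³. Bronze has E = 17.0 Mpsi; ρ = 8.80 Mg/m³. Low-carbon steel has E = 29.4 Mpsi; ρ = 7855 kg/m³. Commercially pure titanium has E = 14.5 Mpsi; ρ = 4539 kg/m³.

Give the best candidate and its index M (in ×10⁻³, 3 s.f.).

CFRP laminate, M = 6.69×10⁻³

Convert each candidate to consistent units, then evaluate M:
  CFRP laminate: E = 116.0 GPa, ρ = 1610 kg/m³
  nickel superalloy: E = 208.1 GPa, ρ = 8470 kg/m³
  soda-lime glass: E = 68.77 GPa, ρ = 2540 kg/m³
  gray cast iron: E = 105.0 GPa, ρ = 7240 kg/m³
  bronze: E = 117.2 GPa, ρ = 8800 kg/m³
  low-carbon steel: E = 202.7 GPa, ρ = 7855 kg/m³
  commercially pure titanium: E = 99.97 GPa, ρ = 4539 kg/m³
  CFRP laminate: M = 6.69×10⁻³
  soda-lime glass: M = 3.26×10⁻³
  commercially pure titanium: M = 2.20×10⁻³
  low-carbon steel: M = 1.81×10⁻³
  nickel superalloy: M = 1.70×10⁻³
  gray cast iron: M = 1.42×10⁻³
  bronze: M = 1.23×10⁻³
CFRP laminate has the largest M.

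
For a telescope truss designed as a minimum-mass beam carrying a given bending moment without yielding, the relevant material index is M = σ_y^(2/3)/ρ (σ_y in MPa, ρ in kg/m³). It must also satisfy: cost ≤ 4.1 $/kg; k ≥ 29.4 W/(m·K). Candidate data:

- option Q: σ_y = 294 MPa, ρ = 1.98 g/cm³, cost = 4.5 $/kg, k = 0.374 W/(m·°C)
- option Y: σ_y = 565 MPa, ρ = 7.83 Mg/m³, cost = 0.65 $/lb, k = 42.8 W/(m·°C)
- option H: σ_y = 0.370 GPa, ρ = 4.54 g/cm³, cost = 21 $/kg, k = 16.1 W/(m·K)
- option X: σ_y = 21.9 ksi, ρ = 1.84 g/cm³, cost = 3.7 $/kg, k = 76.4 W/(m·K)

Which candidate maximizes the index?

Screen on constraints: cost ≤ 4.1 $/kg; k ≥ 29.4 W/(m·K). Survivors: option Y, option X.
Normalizing units and computing the index:
  option Y: σ_y = 565.0 MPa, ρ = 7830 kg/m³
  option X: σ_y = 151.0 MPa, ρ = 1840 kg/m³
  option X: M = 15.4×10⁻³
  option Y: M = 8.73×10⁻³
Option X ranks first.

option X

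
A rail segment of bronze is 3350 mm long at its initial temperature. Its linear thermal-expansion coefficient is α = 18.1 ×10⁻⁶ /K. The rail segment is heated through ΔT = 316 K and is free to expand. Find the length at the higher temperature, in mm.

ΔL = α·L₀·ΔT = 18.1×10⁻⁶ × 3350 mm × 316.0 K = 19.2 mm.
L = L₀ + ΔL = 3350 + 19.2 = 3369.2 mm.

3369.2 mm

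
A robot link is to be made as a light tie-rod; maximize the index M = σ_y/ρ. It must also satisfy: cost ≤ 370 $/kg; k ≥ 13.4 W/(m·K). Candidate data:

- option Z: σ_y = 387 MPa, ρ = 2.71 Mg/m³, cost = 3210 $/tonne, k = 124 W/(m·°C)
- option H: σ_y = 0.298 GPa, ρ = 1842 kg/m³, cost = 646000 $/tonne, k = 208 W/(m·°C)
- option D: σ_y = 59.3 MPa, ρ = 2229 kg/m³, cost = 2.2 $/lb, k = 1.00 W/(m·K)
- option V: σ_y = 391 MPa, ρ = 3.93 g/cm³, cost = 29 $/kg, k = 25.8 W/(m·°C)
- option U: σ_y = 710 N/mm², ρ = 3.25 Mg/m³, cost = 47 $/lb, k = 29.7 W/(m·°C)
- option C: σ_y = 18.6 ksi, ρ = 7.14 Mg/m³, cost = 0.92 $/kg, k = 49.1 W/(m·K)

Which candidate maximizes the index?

Screen on constraints: cost ≤ 370 $/kg; k ≥ 13.4 W/(m·K). Survivors: option Z, option V, option U, option C.
Putting every candidate on a common basis:
  option Z: σ_y = 387.0 MPa, ρ = 2710 kg/m³
  option V: σ_y = 391.0 MPa, ρ = 3930 kg/m³
  option U: σ_y = 710.0 MPa, ρ = 3250 kg/m³
  option C: σ_y = 128.2 MPa, ρ = 7140 kg/m³
  option U: M = 218 kN·m/kg
  option Z: M = 143 kN·m/kg
  option V: M = 99.5 kN·m/kg
  option C: M = 18.0 kN·m/kg
Option U has the largest M.

option U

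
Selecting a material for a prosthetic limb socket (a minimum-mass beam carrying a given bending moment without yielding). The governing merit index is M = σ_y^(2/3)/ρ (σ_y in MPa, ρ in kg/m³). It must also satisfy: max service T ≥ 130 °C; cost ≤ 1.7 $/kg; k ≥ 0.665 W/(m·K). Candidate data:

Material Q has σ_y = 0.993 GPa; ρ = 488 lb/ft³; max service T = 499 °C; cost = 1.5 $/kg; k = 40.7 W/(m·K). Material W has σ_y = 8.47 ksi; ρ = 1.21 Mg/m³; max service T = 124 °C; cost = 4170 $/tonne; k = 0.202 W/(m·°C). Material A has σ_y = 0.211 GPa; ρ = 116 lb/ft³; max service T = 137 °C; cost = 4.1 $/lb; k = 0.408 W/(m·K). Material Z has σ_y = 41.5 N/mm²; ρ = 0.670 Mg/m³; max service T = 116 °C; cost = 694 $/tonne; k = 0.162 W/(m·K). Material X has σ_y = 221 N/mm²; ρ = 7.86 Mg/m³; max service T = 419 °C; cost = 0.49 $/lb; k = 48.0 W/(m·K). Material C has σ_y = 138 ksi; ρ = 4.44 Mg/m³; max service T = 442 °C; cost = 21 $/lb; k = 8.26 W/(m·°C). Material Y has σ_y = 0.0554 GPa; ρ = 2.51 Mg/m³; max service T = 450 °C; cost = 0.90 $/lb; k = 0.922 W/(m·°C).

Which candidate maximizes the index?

material Q

Screen on constraints: max service T ≥ 130 °C; cost ≤ 1.7 $/kg; k ≥ 0.665 W/(m·K). Survivors: material Q, material X.
Putting every candidate on a common basis:
  material Q: σ_y = 993.0 MPa, ρ = 7817 kg/m³
  material X: σ_y = 221.0 MPa, ρ = 7860 kg/m³
  material Q: M = 12.7×10⁻³
  material X: M = 4.65×10⁻³
The maximum is for material Q.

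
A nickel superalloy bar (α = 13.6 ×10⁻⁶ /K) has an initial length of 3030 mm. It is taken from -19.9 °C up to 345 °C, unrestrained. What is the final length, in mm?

ΔT = 345 − (-19.9) = 364.9 K.
ΔL = α·L₀·ΔT = 13.6×10⁻⁶ × 3030 mm × 364.9 K = 15.0 mm.
L = L₀ + ΔL = 3030 + 15.0 = 3045.0 mm.

3045.0 mm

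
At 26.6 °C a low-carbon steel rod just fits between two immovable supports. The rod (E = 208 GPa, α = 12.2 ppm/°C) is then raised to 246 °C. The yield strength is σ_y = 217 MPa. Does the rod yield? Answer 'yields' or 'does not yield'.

ΔT = 219.4 K. Constrained thermal stress σ = E·α·ΔT = 208.0×10³ MPa × 12.2×10⁻⁶ × 219.4 = 557 MPa (compressive).
Compare to σ_y = 217 MPa: σ ≥ σ_y, so it yields.

yields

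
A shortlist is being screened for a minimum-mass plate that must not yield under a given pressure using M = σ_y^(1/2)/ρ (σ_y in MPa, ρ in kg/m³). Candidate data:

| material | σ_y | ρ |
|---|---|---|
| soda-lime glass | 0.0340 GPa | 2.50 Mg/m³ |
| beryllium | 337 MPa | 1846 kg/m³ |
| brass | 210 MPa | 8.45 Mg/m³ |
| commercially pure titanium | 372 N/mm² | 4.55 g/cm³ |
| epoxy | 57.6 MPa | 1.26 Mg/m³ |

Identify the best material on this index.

beryllium

Convert each candidate to consistent units, then evaluate M:
  soda-lime glass: σ_y = 34.00 MPa, ρ = 2500 kg/m³
  beryllium: σ_y = 337.0 MPa, ρ = 1846 kg/m³
  brass: σ_y = 210.0 MPa, ρ = 8450 kg/m³
  commercially pure titanium: σ_y = 372.0 MPa, ρ = 4550 kg/m³
  epoxy: σ_y = 57.60 MPa, ρ = 1260 kg/m³
  beryllium: M = 9.94×10⁻³
  epoxy: M = 6.02×10⁻³
  commercially pure titanium: M = 4.24×10⁻³
  soda-lime glass: M = 2.33×10⁻³
  brass: M = 1.71×10⁻³
Beryllium ranks first.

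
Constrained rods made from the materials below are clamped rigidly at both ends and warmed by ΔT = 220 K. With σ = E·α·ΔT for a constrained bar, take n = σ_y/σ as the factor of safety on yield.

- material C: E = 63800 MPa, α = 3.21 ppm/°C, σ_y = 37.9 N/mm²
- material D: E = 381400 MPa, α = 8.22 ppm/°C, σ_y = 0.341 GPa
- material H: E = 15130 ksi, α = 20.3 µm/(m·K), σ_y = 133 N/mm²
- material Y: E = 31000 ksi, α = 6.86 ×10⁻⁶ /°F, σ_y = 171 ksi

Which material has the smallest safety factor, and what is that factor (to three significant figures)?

material H, n = 0.285

In consistent units (E in GPa, α in ×10⁻⁶/K, σ_y in MPa):
  material C: E = 63.80, α = 3.21, σ_y = 37.90 → σ = 45.1 MPa, n = 0.841
  material D: E = 381.4, α = 8.22, σ_y = 341.0 → σ = 690 MPa, n = 0.494
  material H: E = 104.3, α = 20.3, σ_y = 133.0 → σ = 466 MPa, n = 0.285
  material Y: E = 213.7, α = 12.3, σ_y = 1179 → σ = 581 MPa, n = 2.03
Material H has the lowest safety factor, n = 0.285.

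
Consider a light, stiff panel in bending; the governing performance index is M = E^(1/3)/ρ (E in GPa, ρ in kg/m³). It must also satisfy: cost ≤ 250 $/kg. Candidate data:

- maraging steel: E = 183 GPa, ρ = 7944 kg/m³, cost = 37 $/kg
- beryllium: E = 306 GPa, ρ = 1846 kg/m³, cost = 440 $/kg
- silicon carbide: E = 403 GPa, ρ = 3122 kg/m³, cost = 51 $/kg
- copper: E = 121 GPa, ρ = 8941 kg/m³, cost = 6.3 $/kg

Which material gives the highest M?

silicon carbide

Screen on constraints: cost ≤ 250 $/kg. Survivors: maraging steel, silicon carbide, copper.
Computing M directly (units already consistent):
  silicon carbide: M = 2.37×10⁻³
  maraging steel: M = 0.715×10⁻³
  copper: M = 0.553×10⁻³
Highest index: silicon carbide.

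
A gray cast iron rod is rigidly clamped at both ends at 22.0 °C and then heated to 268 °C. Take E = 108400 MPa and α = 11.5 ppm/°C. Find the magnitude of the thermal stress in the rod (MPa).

E = 108400 MPa = 108.4 GPa.
ΔT = 246.0 K. Constrained thermal stress σ = E·α·ΔT = 108.4×10³ MPa × 11.5×10⁻⁶ × 246.0 = 307 MPa (compressive).

307 MPa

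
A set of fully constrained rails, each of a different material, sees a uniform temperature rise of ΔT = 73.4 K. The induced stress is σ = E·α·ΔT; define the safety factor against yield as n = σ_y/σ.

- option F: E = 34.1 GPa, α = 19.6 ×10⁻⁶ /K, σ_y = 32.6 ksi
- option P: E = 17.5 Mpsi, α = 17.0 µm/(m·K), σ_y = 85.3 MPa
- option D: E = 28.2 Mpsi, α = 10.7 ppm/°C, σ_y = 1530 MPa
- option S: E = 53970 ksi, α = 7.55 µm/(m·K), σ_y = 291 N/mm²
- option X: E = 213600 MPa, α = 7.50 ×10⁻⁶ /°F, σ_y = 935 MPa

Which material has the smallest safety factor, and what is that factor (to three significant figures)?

option P, n = 0.567

With everything in SI (GPa, ×10⁻⁶/K, MPa):
  option F: E = 34.10, α = 19.6, σ_y = 224.8 → σ = 49.1 MPa, n = 4.58
  option P: E = 120.7, α = 17.0, σ_y = 85.30 → σ = 151 MPa, n = 0.567
  option D: E = 194.4, α = 10.7, σ_y = 1530 → σ = 153 MPa, n = 10.0
  option S: E = 372.1, α = 7.55, σ_y = 291.0 → σ = 206 MPa, n = 1.41
  option X: E = 213.6, α = 13.5, σ_y = 935.0 → σ = 212 MPa, n = 4.42
Option P has the lowest safety factor, n = 0.567.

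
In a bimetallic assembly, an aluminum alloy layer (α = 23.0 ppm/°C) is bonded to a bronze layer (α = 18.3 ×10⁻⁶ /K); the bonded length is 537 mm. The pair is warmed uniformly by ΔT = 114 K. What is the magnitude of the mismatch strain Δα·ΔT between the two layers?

Δα = |23.0 − 18.3|×10⁻⁶/K = 4.70×10⁻⁶/K.
Mismatch strain = Δα·ΔT = 4.70×10⁻⁶ × 114.0 = 5.36×10⁻⁴.

5.36×10⁻⁴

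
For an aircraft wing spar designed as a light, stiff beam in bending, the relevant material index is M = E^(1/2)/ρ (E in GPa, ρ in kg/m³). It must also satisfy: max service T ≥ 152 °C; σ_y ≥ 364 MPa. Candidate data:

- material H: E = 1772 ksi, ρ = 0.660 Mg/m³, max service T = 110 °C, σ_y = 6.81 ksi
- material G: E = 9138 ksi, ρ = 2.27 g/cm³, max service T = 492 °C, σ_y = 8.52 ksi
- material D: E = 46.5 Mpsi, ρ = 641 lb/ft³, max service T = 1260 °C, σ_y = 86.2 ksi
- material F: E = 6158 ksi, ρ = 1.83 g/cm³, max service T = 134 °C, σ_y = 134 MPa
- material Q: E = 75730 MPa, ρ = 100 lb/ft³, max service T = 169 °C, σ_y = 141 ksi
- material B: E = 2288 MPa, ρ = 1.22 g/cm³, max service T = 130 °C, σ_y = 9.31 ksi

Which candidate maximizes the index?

Screen on constraints: max service T ≥ 152 °C; σ_y ≥ 364 MPa. Survivors: material D, material Q.
After converting to SI:
  material D: E = 320.6 GPa, ρ = 10270 kg/m³
  material Q: E = 75.73 GPa, ρ = 1602 kg/m³
  material Q: M = 5.43×10⁻³
  material D: M = 1.74×10⁻³
Highest index: material Q.

material Q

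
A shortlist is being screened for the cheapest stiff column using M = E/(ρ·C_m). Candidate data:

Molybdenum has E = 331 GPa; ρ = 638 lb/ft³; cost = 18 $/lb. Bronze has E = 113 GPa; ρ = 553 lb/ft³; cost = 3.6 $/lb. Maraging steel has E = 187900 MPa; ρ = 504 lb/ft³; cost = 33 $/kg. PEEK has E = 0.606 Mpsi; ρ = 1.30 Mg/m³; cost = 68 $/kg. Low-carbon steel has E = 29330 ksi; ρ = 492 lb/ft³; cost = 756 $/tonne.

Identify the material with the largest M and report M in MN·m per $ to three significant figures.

low-carbon steel, M = 33.9 MN·m per $

In SI units:
  molybdenum: E = 331.0 GPa, ρ = 10220 kg/m³, cost = 39.68 $/kg
  bronze: E = 113.0 GPa, ρ = 8858 kg/m³, cost = 7.937 $/kg
  maraging steel: E = 187.9 GPa, ρ = 8073 kg/m³, cost = 33.00 $/kg
  PEEK: E = 4.178 GPa, ρ = 1300 kg/m³, cost = 68.00 $/kg
  low-carbon steel: E = 202.2 GPa, ρ = 7881 kg/m³, cost = 0.7560 $/kg
  low-carbon steel: M = 33.9 MN·m per $
  bronze: M = 1.61 MN·m per $
  molybdenum: M = 0.816 MN·m per $
  maraging steel: M = 0.705 MN·m per $
  PEEK: M = 0.0473 MN·m per $
Low-carbon steel ranks first.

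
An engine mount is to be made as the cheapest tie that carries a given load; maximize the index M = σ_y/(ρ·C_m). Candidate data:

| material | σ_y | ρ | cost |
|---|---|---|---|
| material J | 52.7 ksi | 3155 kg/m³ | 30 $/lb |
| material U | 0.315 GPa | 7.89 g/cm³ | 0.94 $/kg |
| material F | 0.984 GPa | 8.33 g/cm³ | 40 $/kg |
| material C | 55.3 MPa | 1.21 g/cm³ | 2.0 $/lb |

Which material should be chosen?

Convert each candidate to consistent units, then evaluate M:
  material J: σ_y = 363.4 MPa, ρ = 3155 kg/m³, cost = 66.14 $/kg
  material U: σ_y = 315.0 MPa, ρ = 7890 kg/m³, cost = 0.9400 $/kg
  material F: σ_y = 984.0 MPa, ρ = 8330 kg/m³, cost = 40.00 $/kg
  material C: σ_y = 55.30 MPa, ρ = 1210 kg/m³, cost = 4.409 $/kg
  material U: M = 42.5 kN·m per $
  material C: M = 10.4 kN·m per $
  material F: M = 2.95 kN·m per $
  material J: M = 1.74 kN·m per $
Highest index: material U.

material U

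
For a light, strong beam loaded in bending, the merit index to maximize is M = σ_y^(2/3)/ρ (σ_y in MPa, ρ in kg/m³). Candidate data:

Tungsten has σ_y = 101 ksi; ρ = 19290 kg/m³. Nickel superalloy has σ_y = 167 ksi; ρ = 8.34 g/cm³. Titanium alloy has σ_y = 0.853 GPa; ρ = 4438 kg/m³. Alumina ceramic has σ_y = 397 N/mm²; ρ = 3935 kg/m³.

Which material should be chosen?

Convert each candidate to consistent units, then evaluate M:
  tungsten: σ_y = 696.4 MPa, ρ = 19290 kg/m³
  nickel superalloy: σ_y = 1151 MPa, ρ = 8340 kg/m³
  titanium alloy: σ_y = 853.0 MPa, ρ = 4438 kg/m³
  alumina ceramic: σ_y = 397.0 MPa, ρ = 3935 kg/m³
  titanium alloy: M = 20.3×10⁻³
  alumina ceramic: M = 13.7×10⁻³
  nickel superalloy: M = 13.2×10⁻³
  tungsten: M = 4.07×10⁻³
The maximum is for titanium alloy.

titanium alloy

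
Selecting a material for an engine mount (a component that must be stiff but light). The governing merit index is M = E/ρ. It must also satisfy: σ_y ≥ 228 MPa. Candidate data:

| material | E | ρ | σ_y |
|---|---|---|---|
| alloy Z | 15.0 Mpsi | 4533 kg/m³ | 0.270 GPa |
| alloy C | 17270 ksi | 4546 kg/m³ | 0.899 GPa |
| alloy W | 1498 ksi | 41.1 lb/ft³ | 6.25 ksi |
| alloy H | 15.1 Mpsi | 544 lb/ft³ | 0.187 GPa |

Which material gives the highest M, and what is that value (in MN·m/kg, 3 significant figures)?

alloy C, M = 26.2 MN·m/kg

Screen on constraints: σ_y ≥ 228 MPa. Survivors: alloy Z, alloy C.
Convert each candidate to consistent units, then evaluate M:
  alloy Z: E = 103.4 GPa, ρ = 4533 kg/m³
  alloy C: E = 119.1 GPa, ρ = 4546 kg/m³
  alloy C: M = 26.2 MN·m/kg
  alloy Z: M = 22.8 MN·m/kg
Highest index: alloy C.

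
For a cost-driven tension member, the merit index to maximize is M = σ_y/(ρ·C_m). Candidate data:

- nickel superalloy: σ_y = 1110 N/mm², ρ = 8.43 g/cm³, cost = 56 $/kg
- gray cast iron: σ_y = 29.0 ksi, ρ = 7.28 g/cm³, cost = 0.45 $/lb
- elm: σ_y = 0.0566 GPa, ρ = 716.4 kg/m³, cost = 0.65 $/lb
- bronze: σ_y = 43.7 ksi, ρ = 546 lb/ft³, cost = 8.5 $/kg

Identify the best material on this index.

elm

Normalizing units and computing the index:
  nickel superalloy: σ_y = 1110 MPa, ρ = 8430 kg/m³, cost = 56.00 $/kg
  gray cast iron: σ_y = 199.9 MPa, ρ = 7280 kg/m³, cost = 0.9921 $/kg
  elm: σ_y = 56.60 MPa, ρ = 716.4 kg/m³, cost = 1.433 $/kg
  bronze: σ_y = 301.3 MPa, ρ = 8746 kg/m³, cost = 8.500 $/kg
  elm: M = 55.1 kN·m per $
  gray cast iron: M = 27.7 kN·m per $
  bronze: M = 4.05 kN·m per $
  nickel superalloy: M = 2.35 kN·m per $
Highest index: elm.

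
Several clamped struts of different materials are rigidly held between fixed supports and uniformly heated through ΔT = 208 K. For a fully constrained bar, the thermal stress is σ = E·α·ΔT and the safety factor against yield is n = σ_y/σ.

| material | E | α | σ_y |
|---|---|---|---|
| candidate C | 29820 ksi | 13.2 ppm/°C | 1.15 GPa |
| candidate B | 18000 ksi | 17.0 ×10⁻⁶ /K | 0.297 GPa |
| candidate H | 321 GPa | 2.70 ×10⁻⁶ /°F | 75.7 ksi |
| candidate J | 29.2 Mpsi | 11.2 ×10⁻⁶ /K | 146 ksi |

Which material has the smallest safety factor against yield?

candidate B

Converting E to GPa, α to ×10⁻⁶/K, σ_y to MPa, then σ and n for each:
  candidate C: E = 205.6, α = 13.2, σ_y = 1150 → σ = 565 MPa, n = 2.04
  candidate B: E = 124.1, α = 17.0, σ_y = 297.0 → σ = 439 MPa, n = 0.677
  candidate H: E = 321.0, α = 4.86, σ_y = 521.9 → σ = 324 MPa, n = 1.61
  candidate J: E = 201.3, α = 11.2, σ_y = 1007 → σ = 469 MPa, n = 2.15
Smallest n: candidate B with n = 0.677.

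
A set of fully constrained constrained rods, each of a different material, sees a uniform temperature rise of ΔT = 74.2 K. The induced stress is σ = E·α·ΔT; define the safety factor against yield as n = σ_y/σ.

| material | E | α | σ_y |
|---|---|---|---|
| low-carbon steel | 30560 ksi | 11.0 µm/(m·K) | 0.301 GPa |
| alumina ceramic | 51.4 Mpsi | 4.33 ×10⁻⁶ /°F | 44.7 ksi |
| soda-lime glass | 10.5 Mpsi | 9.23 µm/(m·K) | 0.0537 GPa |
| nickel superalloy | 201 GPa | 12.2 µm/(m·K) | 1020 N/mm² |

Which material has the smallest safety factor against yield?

With everything in SI (GPa, ×10⁻⁶/K, MPa):
  low-carbon steel: E = 210.7, α = 11.0, σ_y = 301.0 → σ = 172 MPa, n = 1.75
  alumina ceramic: E = 354.4, α = 7.79, σ_y = 308.2 → σ = 205 MPa, n = 1.50
  soda-lime glass: E = 72.39, α = 9.23, σ_y = 53.70 → σ = 49.6 MPa, n = 1.08
  nickel superalloy: E = 201.0, α = 12.2, σ_y = 1020 → σ = 182 MPa, n = 5.61
The minimum is soda-lime glass at n = 1.08.

soda-lime glass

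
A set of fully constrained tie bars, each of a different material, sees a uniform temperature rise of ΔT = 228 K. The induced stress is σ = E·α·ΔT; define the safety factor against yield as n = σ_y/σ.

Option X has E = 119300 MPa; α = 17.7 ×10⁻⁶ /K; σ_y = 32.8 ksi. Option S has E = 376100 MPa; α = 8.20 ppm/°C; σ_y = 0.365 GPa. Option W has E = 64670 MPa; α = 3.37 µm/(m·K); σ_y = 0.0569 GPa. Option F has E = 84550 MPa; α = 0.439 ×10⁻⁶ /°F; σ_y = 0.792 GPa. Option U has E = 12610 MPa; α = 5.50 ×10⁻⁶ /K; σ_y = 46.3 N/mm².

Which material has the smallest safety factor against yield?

With everything in SI (GPa, ×10⁻⁶/K, MPa):
  option X: E = 119.3, α = 17.7, σ_y = 226.1 → σ = 481 MPa, n = 0.470
  option S: E = 376.1, α = 8.20, σ_y = 365.0 → σ = 703 MPa, n = 0.519
  option W: E = 64.67, α = 3.37, σ_y = 56.90 → σ = 49.7 MPa, n = 1.15
  option F: E = 84.55, α = 0.790, σ_y = 792.0 → σ = 15.2 MPa, n = 52.0
  option U: E = 12.61, α = 5.50, σ_y = 46.30 → σ = 15.8 MPa, n = 2.93
Option X has the lowest safety factor, n = 0.470.

option X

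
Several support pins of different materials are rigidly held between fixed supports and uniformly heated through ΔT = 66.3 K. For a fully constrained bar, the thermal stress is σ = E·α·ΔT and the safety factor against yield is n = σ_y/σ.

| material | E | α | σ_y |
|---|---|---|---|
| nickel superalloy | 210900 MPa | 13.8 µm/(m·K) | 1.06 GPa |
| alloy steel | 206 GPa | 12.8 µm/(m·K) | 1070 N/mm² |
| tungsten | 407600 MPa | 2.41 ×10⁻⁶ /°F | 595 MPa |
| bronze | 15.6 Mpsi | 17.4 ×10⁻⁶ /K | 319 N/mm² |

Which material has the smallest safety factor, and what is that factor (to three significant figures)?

bronze, n = 2.57

Per material, after unit conversion:
  nickel superalloy: E = 210.9, α = 13.8, σ_y = 1060 → σ = 193 MPa, n = 5.49
  alloy steel: E = 206.0, α = 12.8, σ_y = 1070 → σ = 175 MPa, n = 6.12
  tungsten: E = 407.6, α = 4.34, σ_y = 595.0 → σ = 117 MPa, n = 5.08
  bronze: E = 107.6, α = 17.4, σ_y = 319.0 → σ = 124 MPa, n = 2.57
Smallest n: bronze with n = 2.57.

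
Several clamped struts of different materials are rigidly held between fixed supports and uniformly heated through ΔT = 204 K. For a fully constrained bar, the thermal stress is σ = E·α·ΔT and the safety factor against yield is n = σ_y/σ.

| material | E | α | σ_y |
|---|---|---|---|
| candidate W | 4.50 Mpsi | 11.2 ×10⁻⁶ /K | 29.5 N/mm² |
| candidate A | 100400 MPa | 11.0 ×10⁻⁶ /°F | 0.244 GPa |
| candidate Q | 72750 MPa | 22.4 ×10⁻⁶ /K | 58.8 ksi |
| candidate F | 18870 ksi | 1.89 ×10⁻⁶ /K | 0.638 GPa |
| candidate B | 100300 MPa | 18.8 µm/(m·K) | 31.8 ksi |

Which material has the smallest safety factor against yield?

candidate W

Converting E to GPa, α to ×10⁻⁶/K, σ_y to MPa, then σ and n for each:
  candidate W: E = 31.03, α = 11.2, σ_y = 29.50 → σ = 70.9 MPa, n = 0.416
  candidate A: E = 100.4, α = 19.8, σ_y = 244.0 → σ = 406 MPa, n = 0.602
  candidate Q: E = 72.75, α = 22.4, σ_y = 405.4 → σ = 332 MPa, n = 1.22
  candidate F: E = 130.1, α = 1.89, σ_y = 638.0 → σ = 50.2 MPa, n = 12.7
  candidate B: E = 100.3, α = 18.8, σ_y = 219.3 → σ = 385 MPa, n = 0.570
Smallest n: candidate W with n = 0.416.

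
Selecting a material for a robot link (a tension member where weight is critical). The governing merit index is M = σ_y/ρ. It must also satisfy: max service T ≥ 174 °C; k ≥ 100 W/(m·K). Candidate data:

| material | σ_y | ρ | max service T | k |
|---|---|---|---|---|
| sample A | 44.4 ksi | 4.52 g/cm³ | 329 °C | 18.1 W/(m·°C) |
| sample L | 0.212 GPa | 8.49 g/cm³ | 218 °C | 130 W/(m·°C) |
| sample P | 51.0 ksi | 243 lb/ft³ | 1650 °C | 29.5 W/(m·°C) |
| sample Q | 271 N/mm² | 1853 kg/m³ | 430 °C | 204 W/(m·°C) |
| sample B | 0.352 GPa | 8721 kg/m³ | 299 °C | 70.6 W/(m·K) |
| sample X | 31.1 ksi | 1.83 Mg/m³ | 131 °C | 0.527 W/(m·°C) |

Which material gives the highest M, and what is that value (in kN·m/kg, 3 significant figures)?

Screen on constraints: max service T ≥ 174 °C; k ≥ 100 W/(m·K). Survivors: sample L, sample Q.
Convert each candidate to consistent units, then evaluate M:
  sample L: σ_y = 212.0 MPa, ρ = 8490 kg/m³
  sample Q: σ_y = 271.0 MPa, ρ = 1853 kg/m³
  sample Q: M = 146 kN·m/kg
  sample L: M = 25.0 kN·m/kg
The maximum is for sample Q.

sample Q, M = 146 kN·m/kg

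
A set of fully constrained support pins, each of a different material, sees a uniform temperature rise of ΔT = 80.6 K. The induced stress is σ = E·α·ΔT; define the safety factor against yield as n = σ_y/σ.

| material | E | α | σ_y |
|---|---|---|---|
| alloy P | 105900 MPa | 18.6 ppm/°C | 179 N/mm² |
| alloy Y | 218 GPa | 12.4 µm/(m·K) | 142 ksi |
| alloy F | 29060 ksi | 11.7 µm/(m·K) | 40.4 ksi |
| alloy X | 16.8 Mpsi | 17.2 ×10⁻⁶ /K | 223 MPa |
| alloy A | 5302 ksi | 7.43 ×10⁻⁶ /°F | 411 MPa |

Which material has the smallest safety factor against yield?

alloy P

In consistent units (E in GPa, α in ×10⁻⁶/K, σ_y in MPa):
  alloy P: E = 105.9, α = 18.6, σ_y = 179.0 → σ = 159 MPa, n = 1.13
  alloy Y: E = 218.0, α = 12.4, σ_y = 979.1 → σ = 218 MPa, n = 4.49
  alloy F: E = 200.4, α = 11.7, σ_y = 278.5 → σ = 189 MPa, n = 1.47
  alloy X: E = 115.8, α = 17.2, σ_y = 223.0 → σ = 161 MPa, n = 1.39
  alloy A: E = 36.56, α = 13.4, σ_y = 411.0 → σ = 39.4 MPa, n = 10.4
Smallest n: alloy P with n = 1.13.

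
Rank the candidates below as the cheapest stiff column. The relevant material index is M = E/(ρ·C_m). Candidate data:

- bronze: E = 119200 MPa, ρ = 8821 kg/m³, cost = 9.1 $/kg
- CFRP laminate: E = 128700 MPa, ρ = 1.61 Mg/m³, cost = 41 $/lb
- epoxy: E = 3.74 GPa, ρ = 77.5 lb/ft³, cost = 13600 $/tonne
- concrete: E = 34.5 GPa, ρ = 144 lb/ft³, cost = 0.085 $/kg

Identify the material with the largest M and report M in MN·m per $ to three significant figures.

concrete, M = 176 MN·m per $

In SI units:
  bronze: E = 119.2 GPa, ρ = 8821 kg/m³, cost = 9.100 $/kg
  CFRP laminate: E = 128.7 GPa, ρ = 1610 kg/m³, cost = 90.39 $/kg
  epoxy: E = 3.740 GPa, ρ = 1241 kg/m³, cost = 13.60 $/kg
  concrete: E = 34.50 GPa, ρ = 2307 kg/m³, cost = 0.08500 $/kg
  concrete: M = 176 MN·m per $
  bronze: M = 1.48 MN·m per $
  CFRP laminate: M = 0.884 MN·m per $
  epoxy: M = 0.222 MN·m per $
Concrete ranks first.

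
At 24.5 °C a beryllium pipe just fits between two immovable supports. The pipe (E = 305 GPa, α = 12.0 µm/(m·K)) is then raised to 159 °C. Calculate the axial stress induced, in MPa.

492 MPa

ΔT = 134.5 K. Constrained thermal stress σ = E·α·ΔT = 305.0×10³ MPa × 12.0×10⁻⁶ × 134.5 = 492 MPa (compressive).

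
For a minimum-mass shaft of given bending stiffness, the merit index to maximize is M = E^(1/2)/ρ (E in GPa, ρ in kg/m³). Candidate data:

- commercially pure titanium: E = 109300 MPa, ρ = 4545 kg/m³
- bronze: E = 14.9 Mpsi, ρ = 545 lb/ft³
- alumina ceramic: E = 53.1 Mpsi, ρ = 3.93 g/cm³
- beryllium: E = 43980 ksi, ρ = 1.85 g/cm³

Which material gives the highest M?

In SI units:
  commercially pure titanium: E = 109.3 GPa, ρ = 4545 kg/m³
  bronze: E = 102.7 GPa, ρ = 8730 kg/m³
  alumina ceramic: E = 366.1 GPa, ρ = 3930 kg/m³
  beryllium: E = 303.2 GPa, ρ = 1850 kg/m³
  beryllium: M = 9.41×10⁻³
  alumina ceramic: M = 4.87×10⁻³
  commercially pure titanium: M = 2.30×10⁻³
  bronze: M = 1.16×10⁻³
Beryllium ranks first.

beryllium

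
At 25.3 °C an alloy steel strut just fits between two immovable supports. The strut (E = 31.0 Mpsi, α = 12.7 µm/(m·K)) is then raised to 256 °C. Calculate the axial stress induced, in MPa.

E = 31.0 Mpsi = 213.7 GPa.
ΔT = 230.7 K. Constrained thermal stress σ = E·α·ΔT = 213.7×10³ MPa × 12.7×10⁻⁶ × 230.7 = 626 MPa (compressive).

626 MPa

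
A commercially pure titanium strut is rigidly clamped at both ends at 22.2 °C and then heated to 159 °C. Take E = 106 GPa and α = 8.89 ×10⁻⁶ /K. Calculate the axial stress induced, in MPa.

129 MPa

ΔT = 136.8 K. Constrained thermal stress σ = E·α·ΔT = 106.0×10³ MPa × 8.89×10⁻⁶ × 136.8 = 129 MPa (compressive).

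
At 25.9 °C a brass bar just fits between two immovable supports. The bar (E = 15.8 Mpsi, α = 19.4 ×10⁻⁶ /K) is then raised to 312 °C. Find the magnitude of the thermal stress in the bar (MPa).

E = 15.8 Mpsi = 108.9 GPa.
ΔT = 286.1 K. Constrained thermal stress σ = E·α·ΔT = 108.9×10³ MPa × 19.4×10⁻⁶ × 286.1 = 605 MPa (compressive).

605 MPa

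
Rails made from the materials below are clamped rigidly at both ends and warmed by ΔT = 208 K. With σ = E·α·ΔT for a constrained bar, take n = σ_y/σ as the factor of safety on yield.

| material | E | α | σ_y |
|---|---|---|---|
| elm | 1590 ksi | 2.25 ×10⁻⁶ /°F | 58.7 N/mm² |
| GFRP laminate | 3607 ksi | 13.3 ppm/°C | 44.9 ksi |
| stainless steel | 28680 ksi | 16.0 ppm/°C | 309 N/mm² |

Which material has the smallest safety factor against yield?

stainless steel

With everything in SI (GPa, ×10⁻⁶/K, MPa):
  elm: E = 10.96, α = 4.05, σ_y = 58.70 → σ = 9.23 MPa, n = 6.36
  GFRP laminate: E = 24.87, α = 13.3, σ_y = 309.6 → σ = 68.8 MPa, n = 4.50
  stainless steel: E = 197.7, α = 16.0, σ_y = 309.0 → σ = 658 MPa, n = 0.470
Smallest n: stainless steel with n = 0.470.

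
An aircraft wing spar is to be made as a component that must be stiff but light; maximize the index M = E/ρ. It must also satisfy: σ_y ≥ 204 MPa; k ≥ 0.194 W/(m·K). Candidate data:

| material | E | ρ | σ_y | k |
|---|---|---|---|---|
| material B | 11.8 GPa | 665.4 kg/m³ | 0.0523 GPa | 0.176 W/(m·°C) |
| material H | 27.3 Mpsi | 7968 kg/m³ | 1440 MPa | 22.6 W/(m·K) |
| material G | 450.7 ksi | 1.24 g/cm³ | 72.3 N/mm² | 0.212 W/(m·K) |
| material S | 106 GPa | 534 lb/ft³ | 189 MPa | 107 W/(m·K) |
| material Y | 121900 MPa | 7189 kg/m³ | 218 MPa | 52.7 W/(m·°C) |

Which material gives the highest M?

material H

Screen on constraints: σ_y ≥ 204 MPa; k ≥ 0.194 W/(m·K). Survivors: material H, material Y.
Convert each candidate to consistent units, then evaluate M:
  material H: E = 188.2 GPa, ρ = 7968 kg/m³
  material Y: E = 121.9 GPa, ρ = 7189 kg/m³
  material H: M = 23.6 MN·m/kg
  material Y: M = 17.0 MN·m/kg
Highest index: material H.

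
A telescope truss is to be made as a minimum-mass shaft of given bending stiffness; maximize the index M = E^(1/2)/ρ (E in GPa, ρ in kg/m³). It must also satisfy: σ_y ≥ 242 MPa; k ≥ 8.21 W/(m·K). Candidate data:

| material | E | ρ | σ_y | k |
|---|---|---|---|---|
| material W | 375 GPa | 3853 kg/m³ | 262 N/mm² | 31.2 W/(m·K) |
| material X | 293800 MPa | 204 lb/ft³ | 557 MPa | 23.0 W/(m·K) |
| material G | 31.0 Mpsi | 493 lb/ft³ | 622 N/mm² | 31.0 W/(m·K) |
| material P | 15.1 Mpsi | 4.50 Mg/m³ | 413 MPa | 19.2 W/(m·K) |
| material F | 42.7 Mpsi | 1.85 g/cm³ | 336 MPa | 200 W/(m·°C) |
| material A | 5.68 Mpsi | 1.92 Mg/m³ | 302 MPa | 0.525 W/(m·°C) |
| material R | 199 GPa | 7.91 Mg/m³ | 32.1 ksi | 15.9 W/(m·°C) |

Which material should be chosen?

material F

Screen on constraints: σ_y ≥ 242 MPa; k ≥ 8.21 W/(m·K). Survivors: material W, material X, material G, material P, material F.
Normalizing units and computing the index:
  material W: E = 375.0 GPa, ρ = 3853 kg/m³
  material X: E = 293.8 GPa, ρ = 3268 kg/m³
  material G: E = 213.7 GPa, ρ = 7897 kg/m³
  material P: E = 104.1 GPa, ρ = 4500 kg/m³
  material F: E = 294.4 GPa, ρ = 1850 kg/m³
  material F: M = 9.27×10⁻³
  material X: M = 5.25×10⁻³
  material W: M = 5.03×10⁻³
  material P: M = 2.27×10⁻³
  material G: M = 1.85×10⁻³
Material F ranks first.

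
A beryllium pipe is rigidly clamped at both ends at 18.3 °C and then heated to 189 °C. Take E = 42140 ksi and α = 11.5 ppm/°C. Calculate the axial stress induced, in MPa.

E = 42140 ksi = 290.5 GPa.
ΔT = 170.7 K. Constrained thermal stress σ = E·α·ΔT = 290.5×10³ MPa × 11.5×10⁻⁶ × 170.7 = 570 MPa (compressive).

570 MPa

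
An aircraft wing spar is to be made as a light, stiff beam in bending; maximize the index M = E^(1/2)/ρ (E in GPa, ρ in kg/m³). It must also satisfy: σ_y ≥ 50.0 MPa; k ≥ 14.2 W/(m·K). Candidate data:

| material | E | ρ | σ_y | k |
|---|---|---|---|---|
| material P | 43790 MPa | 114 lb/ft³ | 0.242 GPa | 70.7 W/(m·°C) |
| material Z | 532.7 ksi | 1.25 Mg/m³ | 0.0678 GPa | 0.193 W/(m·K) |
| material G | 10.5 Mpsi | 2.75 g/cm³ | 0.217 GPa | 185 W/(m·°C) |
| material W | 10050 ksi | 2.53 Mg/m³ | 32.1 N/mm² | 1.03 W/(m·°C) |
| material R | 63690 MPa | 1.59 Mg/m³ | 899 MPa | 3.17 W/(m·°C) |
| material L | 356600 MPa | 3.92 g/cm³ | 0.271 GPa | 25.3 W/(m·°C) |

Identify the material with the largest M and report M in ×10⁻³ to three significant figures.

material L, M = 4.82×10⁻³

Screen on constraints: σ_y ≥ 50.0 MPa; k ≥ 14.2 W/(m·K). Survivors: material P, material G, material L.
After converting to SI:
  material P: E = 43.79 GPa, ρ = 1826 kg/m³
  material G: E = 72.39 GPa, ρ = 2750 kg/m³
  material L: E = 356.6 GPa, ρ = 3920 kg/m³
  material L: M = 4.82×10⁻³
  material P: M = 3.62×10⁻³
  material G: M = 3.09×10⁻³
Material L has the largest M.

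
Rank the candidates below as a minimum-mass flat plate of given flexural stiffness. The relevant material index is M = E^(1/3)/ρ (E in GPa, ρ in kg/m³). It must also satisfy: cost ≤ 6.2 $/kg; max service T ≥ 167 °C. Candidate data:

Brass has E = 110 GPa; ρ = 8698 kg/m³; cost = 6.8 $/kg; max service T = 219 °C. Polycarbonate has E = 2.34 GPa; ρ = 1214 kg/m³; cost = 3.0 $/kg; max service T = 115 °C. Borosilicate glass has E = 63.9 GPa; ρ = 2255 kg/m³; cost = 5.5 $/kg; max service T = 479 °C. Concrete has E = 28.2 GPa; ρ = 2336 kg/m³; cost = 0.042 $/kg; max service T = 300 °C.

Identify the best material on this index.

Screen on constraints: cost ≤ 6.2 $/kg; max service T ≥ 167 °C. Survivors: borosilicate glass, concrete.
Evaluate M for each candidate:
  borosilicate glass: M = 1.77×10⁻³
  concrete: M = 1.30×10⁻³
The maximum is for borosilicate glass.

borosilicate glass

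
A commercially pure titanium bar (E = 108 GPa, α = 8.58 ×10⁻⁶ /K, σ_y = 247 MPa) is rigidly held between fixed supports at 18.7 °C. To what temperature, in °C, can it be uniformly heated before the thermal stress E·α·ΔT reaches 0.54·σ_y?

163 °C

E·α·ΔT = 133.4 MPa ⇒ ΔT = 133.4 / (108.0×10³ × 8.58×10⁻⁶) = 143.9 K.
T = 18.7 + 143.9 = 162.6 °C.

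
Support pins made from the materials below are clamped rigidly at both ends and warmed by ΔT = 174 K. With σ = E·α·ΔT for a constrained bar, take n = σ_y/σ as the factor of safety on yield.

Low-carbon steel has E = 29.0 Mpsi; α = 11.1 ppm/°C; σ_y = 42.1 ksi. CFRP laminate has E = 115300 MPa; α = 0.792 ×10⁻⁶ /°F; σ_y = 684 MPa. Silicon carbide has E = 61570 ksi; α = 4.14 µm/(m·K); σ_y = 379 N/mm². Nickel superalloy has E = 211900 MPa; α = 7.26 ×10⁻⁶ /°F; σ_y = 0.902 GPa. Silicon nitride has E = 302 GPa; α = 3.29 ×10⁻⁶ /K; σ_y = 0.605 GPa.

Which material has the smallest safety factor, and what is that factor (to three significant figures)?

Per material, after unit conversion:
  low-carbon steel: E = 199.9, α = 11.1, σ_y = 290.3 → σ = 386 MPa, n = 0.752
  CFRP laminate: E = 115.3, α = 1.43, σ_y = 684.0 → σ = 28.6 MPa, n = 23.9
  silicon carbide: E = 424.5, α = 4.14, σ_y = 379.0 → σ = 306 MPa, n = 1.24
  nickel superalloy: E = 211.9, α = 13.1, σ_y = 902.0 → σ = 482 MPa, n = 1.87
  silicon nitride: E = 302.0, α = 3.29, σ_y = 605.0 → σ = 173 MPa, n = 3.50
Smallest n: low-carbon steel with n = 0.752.

low-carbon steel, n = 0.752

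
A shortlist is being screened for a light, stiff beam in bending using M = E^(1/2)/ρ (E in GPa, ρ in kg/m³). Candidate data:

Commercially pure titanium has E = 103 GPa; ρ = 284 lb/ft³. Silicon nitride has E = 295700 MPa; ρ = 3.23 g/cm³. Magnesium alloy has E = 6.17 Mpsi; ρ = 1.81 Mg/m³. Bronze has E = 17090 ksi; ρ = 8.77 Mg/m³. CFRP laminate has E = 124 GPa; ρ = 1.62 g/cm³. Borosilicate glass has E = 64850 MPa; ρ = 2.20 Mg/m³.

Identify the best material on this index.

Normalizing units and computing the index:
  commercially pure titanium: E = 103.0 GPa, ρ = 4549 kg/m³
  silicon nitride: E = 295.7 GPa, ρ = 3230 kg/m³
  magnesium alloy: E = 42.54 GPa, ρ = 1810 kg/m³
  bronze: E = 117.8 GPa, ρ = 8770 kg/m³
  CFRP laminate: E = 124.0 GPa, ρ = 1620 kg/m³
  borosilicate glass: E = 64.85 GPa, ρ = 2200 kg/m³
  CFRP laminate: M = 6.87×10⁻³
  silicon nitride: M = 5.32×10⁻³
  borosilicate glass: M = 3.66×10⁻³
  magnesium alloy: M = 3.60×10⁻³
  commercially pure titanium: M = 2.23×10⁻³
  bronze: M = 1.24×10⁻³
Highest index: CFRP laminate.

CFRP laminate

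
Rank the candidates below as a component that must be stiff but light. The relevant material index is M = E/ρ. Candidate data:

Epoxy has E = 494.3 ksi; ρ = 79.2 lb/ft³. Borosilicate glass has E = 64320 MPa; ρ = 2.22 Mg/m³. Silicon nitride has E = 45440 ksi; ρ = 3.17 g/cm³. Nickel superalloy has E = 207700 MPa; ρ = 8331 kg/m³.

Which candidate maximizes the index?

Normalizing units and computing the index:
  epoxy: E = 3.408 GPa, ρ = 1269 kg/m³
  borosilicate glass: E = 64.32 GPa, ρ = 2220 kg/m³
  silicon nitride: E = 313.3 GPa, ρ = 3170 kg/m³
  nickel superalloy: E = 207.7 GPa, ρ = 8331 kg/m³
  silicon nitride: M = 98.8 MN·m/kg
  borosilicate glass: M = 29.0 MN·m/kg
  nickel superalloy: M = 24.9 MN·m/kg
  epoxy: M = 2.69 MN·m/kg
Highest index: silicon nitride.

silicon nitride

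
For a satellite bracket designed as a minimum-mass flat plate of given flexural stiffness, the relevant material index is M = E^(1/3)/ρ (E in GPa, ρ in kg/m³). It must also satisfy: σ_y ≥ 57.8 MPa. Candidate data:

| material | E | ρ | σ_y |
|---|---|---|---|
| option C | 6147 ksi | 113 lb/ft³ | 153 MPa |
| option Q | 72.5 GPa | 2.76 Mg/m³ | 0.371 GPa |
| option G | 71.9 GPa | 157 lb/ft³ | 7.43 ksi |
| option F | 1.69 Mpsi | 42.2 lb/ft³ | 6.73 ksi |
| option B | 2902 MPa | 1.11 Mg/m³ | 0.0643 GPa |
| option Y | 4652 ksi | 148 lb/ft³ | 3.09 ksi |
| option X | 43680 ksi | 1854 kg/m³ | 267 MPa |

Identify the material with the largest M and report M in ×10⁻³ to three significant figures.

option X, M = 3.62×10⁻³

Screen on constraints: σ_y ≥ 57.8 MPa. Survivors: option C, option Q, option B, option X.
Normalizing units and computing the index:
  option C: E = 42.38 GPa, ρ = 1810 kg/m³
  option Q: E = 72.50 GPa, ρ = 2760 kg/m³
  option B: E = 2.902 GPa, ρ = 1110 kg/m³
  option X: E = 301.2 GPa, ρ = 1854 kg/m³
  option X: M = 3.62×10⁻³
  option C: M = 1.93×10⁻³
  option Q: M = 1.51×10⁻³
  option B: M = 1.29×10⁻³
The maximum is for option X.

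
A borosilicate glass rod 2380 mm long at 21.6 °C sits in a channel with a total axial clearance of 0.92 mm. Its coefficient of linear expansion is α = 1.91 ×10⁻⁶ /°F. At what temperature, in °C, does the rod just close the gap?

134 °C

α = 1.91×10⁻⁶/°F × 9/5 = 3.44×10⁻⁶/K.
α·L₀·ΔT = 0.92 mm ⇒ ΔT = 0.92 / (3.44×10⁻⁶ × 2380.0) = 112.4 K.
T = 21.6 + 112.4 = 134.0 °C.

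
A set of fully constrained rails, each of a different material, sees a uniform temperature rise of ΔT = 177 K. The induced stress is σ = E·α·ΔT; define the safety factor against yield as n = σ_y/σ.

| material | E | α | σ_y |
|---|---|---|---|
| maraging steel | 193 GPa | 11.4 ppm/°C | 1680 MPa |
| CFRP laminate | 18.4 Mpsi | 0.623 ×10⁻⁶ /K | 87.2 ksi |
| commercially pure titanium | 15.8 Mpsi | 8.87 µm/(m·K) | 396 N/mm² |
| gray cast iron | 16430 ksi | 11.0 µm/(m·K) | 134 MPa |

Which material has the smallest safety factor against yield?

gray cast iron

Per material, after unit conversion:
  maraging steel: E = 193.0, α = 11.4, σ_y = 1680 → σ = 389 MPa, n = 4.31
  CFRP laminate: E = 126.9, α = 0.623, σ_y = 601.2 → σ = 14.0 MPa, n = 43.0
  commercially pure titanium: E = 108.9, α = 8.87, σ_y = 396.0 → σ = 171 MPa, n = 2.32
  gray cast iron: E = 113.3, α = 11.0, σ_y = 134.0 → σ = 221 MPa, n = 0.608
Gray cast iron has the lowest safety factor, n = 0.608.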